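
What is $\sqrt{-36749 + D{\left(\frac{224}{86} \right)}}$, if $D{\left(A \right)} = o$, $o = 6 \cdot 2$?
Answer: $i \sqrt{36737} \approx 191.67 i$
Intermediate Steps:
$o = 12$
$D{\left(A \right)} = 12$
$\sqrt{-36749 + D{\left(\frac{224}{86} \right)}} = \sqrt{-36749 + 12} = \sqrt{-36737} = i \sqrt{36737}$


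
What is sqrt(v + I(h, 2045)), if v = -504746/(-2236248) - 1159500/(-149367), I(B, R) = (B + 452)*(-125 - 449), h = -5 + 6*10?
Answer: I*sqrt(2783618192968584488886089)/3092793102 ≈ 539.45*I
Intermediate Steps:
h = 55 (h = -5 + 60 = 55)
I(B, R) = -259448 - 574*B (I(B, R) = (452 + B)*(-574) = -259448 - 574*B)
v = 444720325297/55670275836 (v = -504746*(-1/2236248) - 1159500*(-1/149367) = 252373/1118124 + 386500/49789 = 444720325297/55670275836 ≈ 7.9885)
sqrt(v + I(h, 2045)) = sqrt(444720325297/55670275836 + (-259448 - 574*55)) = sqrt(444720325297/55670275836 + (-259448 - 31570)) = sqrt(444720325297/55670275836 - 291018) = sqrt(-16200607612915751/55670275836) = I*sqrt(2783618192968584488886089)/3092793102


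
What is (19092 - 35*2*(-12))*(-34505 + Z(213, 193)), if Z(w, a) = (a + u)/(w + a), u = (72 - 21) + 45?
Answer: -139611112806/203 ≈ -6.8774e+8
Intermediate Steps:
u = 96 (u = 51 + 45 = 96)
Z(w, a) = (96 + a)/(a + w) (Z(w, a) = (a + 96)/(w + a) = (96 + a)/(a + w))
(19092 - 35*2*(-12))*(-34505 + Z(213, 193)) = (19092 - 35*2*(-12))*(-34505 + (96 + 193)/(193 + 213)) = (19092 - 70*(-12))*(-34505 + 289/406) = (19092 + 840)*(-34505 + (1/406)*289) = 19932*(-34505 + 289/406) = 19932*(-14008741/406) = -139611112806/203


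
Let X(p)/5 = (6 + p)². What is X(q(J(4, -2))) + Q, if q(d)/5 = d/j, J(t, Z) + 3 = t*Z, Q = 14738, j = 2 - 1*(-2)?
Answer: 240613/16 ≈ 15038.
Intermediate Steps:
j = 4 (j = 2 + 2 = 4)
J(t, Z) = -3 + Z*t (J(t, Z) = -3 + t*Z = -3 + Z*t)
q(d) = 5*d/4 (q(d) = 5*(d/4) = 5*d/4)
X(p) = 5*(6 + p)²
X(q(J(4, -2))) + Q = 5*(6 + 5*(-3 - 2*4)/4)² + 14738 = 5*(6 + 5*(-3 - 8)/4)² + 14738 = 5*(6 + (5/4)*(-11))² + 14738 = 5*(6 - 55/4)² + 14738 = 5*(-31/4)² + 14738 = 5*(961/16) + 14738 = 4805/16 + 14738 = 240613/16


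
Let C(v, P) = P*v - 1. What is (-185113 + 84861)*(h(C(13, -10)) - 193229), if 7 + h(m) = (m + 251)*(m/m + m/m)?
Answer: 19348234992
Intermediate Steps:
C(v, P) = -1 + P*v
h(m) = 495 + 2*m (h(m) = -7 + (m + 251)*(m/m + m/m) = -7 + (251 + m)*(1 + 1) = -7 + (251 + m)*2 = -7 + (502 + 2*m) = 495 + 2*m)
(-185113 + 84861)*(h(C(13, -10)) - 193229) = (-185113 + 84861)*((495 + 2*(-1 - 10*13)) - 193229) = -100252*((495 + 2*(-1 - 130)) - 193229) = -100252*((495 + 2*(-131)) - 193229) = -100252*((495 - 262) - 193229) = -100252*(233 - 193229) = -100252*(-192996) = 19348234992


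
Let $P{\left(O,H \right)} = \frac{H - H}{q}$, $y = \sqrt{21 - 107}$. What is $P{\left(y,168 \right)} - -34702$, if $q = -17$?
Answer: $34702$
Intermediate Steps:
$y = i \sqrt{86}$ ($y = \sqrt{-86} = i \sqrt{86} \approx 9.2736 i$)
$P{\left(O,H \right)} = 0$ ($P{\left(O,H \right)} = \frac{H - H}{-17} = 0 \left(- \frac{1}{17}\right) = 0$)
$P{\left(y,168 \right)} - -34702 = 0 - -34702 = 0 + 34702 = 34702$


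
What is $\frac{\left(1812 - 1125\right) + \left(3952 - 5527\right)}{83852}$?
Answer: $- \frac{222}{20963} \approx -0.01059$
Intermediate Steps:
$\frac{\left(1812 - 1125\right) + \left(3952 - 5527\right)}{83852} = \left(687 + \left(3952 - 5527\right)\right) \frac{1}{83852} = \left(687 - 1575\right) \frac{1}{83852} = \left(-888\right) \frac{1}{83852} = - \frac{222}{20963}$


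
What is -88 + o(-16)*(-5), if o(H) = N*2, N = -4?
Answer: -48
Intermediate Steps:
o(H) = -8 (o(H) = -4*2 = -8)
-88 + o(-16)*(-5) = -88 - 8*(-5) = -88 + 40 = -48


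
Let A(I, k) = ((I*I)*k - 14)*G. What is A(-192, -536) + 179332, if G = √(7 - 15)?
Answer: 179332 - 39518236*I*√2 ≈ 1.7933e+5 - 5.5887e+7*I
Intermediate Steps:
G = 2*I*√2 (G = √(-8) = 2*I*√2 ≈ 2.8284*I)
A(I, k) = 2*I*√2*(-14 + k*I²) (A(I, k) = ((I*I)*k - 14)*(2*I*√2) = (I²*k - 14)*(2*I*√2) = (k*I² - 14)*(2*I*√2) = (-14 + k*I²)*(2*I*√2) = 2*I*√2*(-14 + k*I²))
A(-192, -536) + 179332 = 2*I*√2*(-14 - 536*(-192)²) + 179332 = 2*I*√2*(-14 - 536*36864) + 179332 = 2*I*√2*(-14 - 19759104) + 179332 = 2*I*√2*(-19759118) + 179332 = -39518236*I*√2 + 179332 = 179332 - 39518236*I*√2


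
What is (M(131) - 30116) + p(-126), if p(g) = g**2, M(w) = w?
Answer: -14109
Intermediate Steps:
(M(131) - 30116) + p(-126) = (131 - 30116) + (-126)**2 = -29985 + 15876 = -14109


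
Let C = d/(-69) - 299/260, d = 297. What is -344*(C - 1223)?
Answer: 48597654/115 ≈ 4.2259e+5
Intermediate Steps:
C = -2509/460 (C = 297/(-69) - 299/260 = 297*(-1/69) - 299*1/260 = -99/23 - 23/20 = -2509/460 ≈ -5.4543)
-344*(C - 1223) = -344*(-2509/460 - 1223) = -344*(-565089/460) = 48597654/115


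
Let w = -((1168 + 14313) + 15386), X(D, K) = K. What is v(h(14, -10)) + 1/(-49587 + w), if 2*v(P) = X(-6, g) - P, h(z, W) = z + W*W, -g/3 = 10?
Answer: -5792689/80454 ≈ -72.000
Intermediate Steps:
g = -30 (g = -3*10 = -30)
h(z, W) = z + W**2
v(P) = -15 - P/2 (v(P) = (-30 - P)/2 = -15 - P/2)
w = -30867 (w = -(15481 + 15386) = -1*30867 = -30867)
v(h(14, -10)) + 1/(-49587 + w) = (-15 - (14 + (-10)**2)/2) + 1/(-49587 - 30867) = (-15 - (14 + 100)/2) + 1/(-80454) = (-15 - 1/2*114) - 1/80454 = (-15 - 57) - 1/80454 = -72 - 1/80454 = -5792689/80454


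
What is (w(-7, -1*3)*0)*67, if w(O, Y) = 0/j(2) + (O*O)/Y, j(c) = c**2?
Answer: 0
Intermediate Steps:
w(O, Y) = O**2/Y (w(O, Y) = 0/(2**2) + (O*O)/Y = 0/4 + O**2/Y = 0*(1/4) + O**2/Y = 0 + O**2/Y = O**2/Y)
(w(-7, -1*3)*0)*67 = (((-7)**2/((-1*3)))*0)*67 = ((49/(-3))*0)*67 = ((49*(-1/3))*0)*67 = -49/3*0*67 = 0*67 = 0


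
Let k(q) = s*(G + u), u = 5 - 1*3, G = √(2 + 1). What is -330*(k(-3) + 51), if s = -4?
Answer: -14190 + 1320*√3 ≈ -11904.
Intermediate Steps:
G = √3 ≈ 1.7320
u = 2 (u = 5 - 3 = 2)
k(q) = -8 - 4*√3 (k(q) = -4*(√3 + 2) = -4*(2 + √3) = -8 - 4*√3)
-330*(k(-3) + 51) = -330*((-8 - 4*√3) + 51) = -330*(43 - 4*√3) = -14190 + 1320*√3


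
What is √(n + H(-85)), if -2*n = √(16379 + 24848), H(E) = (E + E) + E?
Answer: √(-1020 - 2*√41227)/2 ≈ 18.882*I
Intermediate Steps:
H(E) = 3*E (H(E) = 2*E + E = 3*E)
n = -√41227/2 (n = -√(16379 + 24848)/2 = -√41227/2 ≈ -101.52)
√(n + H(-85)) = √(-√41227/2 + 3*(-85)) = √(-√41227/2 - 255) = √(-255 - √41227/2)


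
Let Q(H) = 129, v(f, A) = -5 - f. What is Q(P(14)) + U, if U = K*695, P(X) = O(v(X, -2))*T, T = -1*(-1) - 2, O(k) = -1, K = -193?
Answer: -134006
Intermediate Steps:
T = -1 (T = 1 - 2 = -1)
P(X) = 1 (P(X) = -1*(-1) = 1)
U = -134135 (U = -193*695 = -134135)
Q(P(14)) + U = 129 - 134135 = -134006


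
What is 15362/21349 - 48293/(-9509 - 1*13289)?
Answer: 1381230133/486714502 ≈ 2.8379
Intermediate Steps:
15362/21349 - 48293/(-9509 - 1*13289) = 15362*(1/21349) - 48293/(-9509 - 13289) = 15362/21349 - 48293/(-22798) = 15362/21349 - 48293*(-1/22798) = 15362/21349 + 48293/22798 = 1381230133/486714502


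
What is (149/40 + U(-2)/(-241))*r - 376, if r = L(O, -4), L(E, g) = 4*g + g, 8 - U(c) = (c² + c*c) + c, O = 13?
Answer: -217061/482 ≈ -450.33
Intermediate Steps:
U(c) = 8 - c - 2*c² (U(c) = 8 - ((c² + c*c) + c) = 8 - ((c² + c²) + c) = 8 - (2*c² + c) = 8 - (c + 2*c²) = 8 + (-c - 2*c²) = 8 - c - 2*c²)
L(E, g) = 5*g
r = -20 (r = 5*(-4) = -20)
(149/40 + U(-2)/(-241))*r - 376 = (149/40 + (8 - 1*(-2) - 2*(-2)²)/(-241))*(-20) - 376 = (149*(1/40) + (8 + 2 - 2*4)*(-1/241))*(-20) - 376 = (149/40 + (8 + 2 - 8)*(-1/241))*(-20) - 376 = (149/40 + 2*(-1/241))*(-20) - 376 = (149/40 - 2/241)*(-20) - 376 = (35829/9640)*(-20) - 376 = -35829/482 - 376 = -217061/482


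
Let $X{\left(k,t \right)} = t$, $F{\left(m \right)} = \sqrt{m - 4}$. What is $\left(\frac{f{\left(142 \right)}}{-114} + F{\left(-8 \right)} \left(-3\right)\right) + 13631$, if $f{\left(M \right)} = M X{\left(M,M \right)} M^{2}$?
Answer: $- \frac{202516481}{57} - 6 i \sqrt{3} \approx -3.5529 \cdot 10^{6} - 10.392 i$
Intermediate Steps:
$F{\left(m \right)} = \sqrt{-4 + m}$
$f{\left(M \right)} = M^{4}$ ($f{\left(M \right)} = M M M^{2} = M^{2} M^{2} = M^{4}$)
$\left(\frac{f{\left(142 \right)}}{-114} + F{\left(-8 \right)} \left(-3\right)\right) + 13631 = \left(\frac{142^{4}}{-114} + \sqrt{-4 - 8} \left(-3\right)\right) + 13631 = \left(406586896 \left(- \frac{1}{114}\right) + \sqrt{-12} \left(-3\right)\right) + 13631 = \left(- \frac{203293448}{57} + 2 i \sqrt{3} \left(-3\right)\right) + 13631 = \left(- \frac{203293448}{57} - 6 i \sqrt{3}\right) + 13631 = - \frac{202516481}{57} - 6 i \sqrt{3}$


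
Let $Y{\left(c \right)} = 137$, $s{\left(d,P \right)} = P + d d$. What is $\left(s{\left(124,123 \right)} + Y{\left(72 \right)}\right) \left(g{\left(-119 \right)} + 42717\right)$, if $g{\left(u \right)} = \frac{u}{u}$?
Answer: $667938648$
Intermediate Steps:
$g{\left(u \right)} = 1$
$s{\left(d,P \right)} = P + d^{2}$
$\left(s{\left(124,123 \right)} + Y{\left(72 \right)}\right) \left(g{\left(-119 \right)} + 42717\right) = \left(\left(123 + 124^{2}\right) + 137\right) \left(1 + 42717\right) = \left(\left(123 + 15376\right) + 137\right) 42718 = \left(15499 + 137\right) 42718 = 15636 \cdot 42718 = 667938648$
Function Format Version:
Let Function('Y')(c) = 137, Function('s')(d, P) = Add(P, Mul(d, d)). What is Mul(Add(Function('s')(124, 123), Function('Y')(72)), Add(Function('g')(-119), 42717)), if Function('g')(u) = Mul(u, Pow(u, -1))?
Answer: 667938648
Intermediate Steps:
Function('g')(u) = 1
Function('s')(d, P) = Add(P, Pow(d, 2))
Mul(Add(Function('s')(124, 123), Function('Y')(72)), Add(Function('g')(-119), 42717)) = Mul(Add(Add(123, Pow(124, 2)), 137), Add(1, 42717)) = Mul(Add(Add(123, 15376), 137), 42718) = Mul(Add(15499, 137), 42718) = Mul(15636, 42718) = 667938648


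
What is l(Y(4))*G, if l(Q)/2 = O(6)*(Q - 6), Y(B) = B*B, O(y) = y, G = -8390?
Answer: -1006800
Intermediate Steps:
Y(B) = B²
l(Q) = -72 + 12*Q (l(Q) = 2*(6*(Q - 6)) = 2*(6*(-6 + Q)) = 2*(-36 + 6*Q) = -72 + 12*Q)
l(Y(4))*G = (-72 + 12*4²)*(-8390) = (-72 + 12*16)*(-8390) = (-72 + 192)*(-8390) = 120*(-8390) = -1006800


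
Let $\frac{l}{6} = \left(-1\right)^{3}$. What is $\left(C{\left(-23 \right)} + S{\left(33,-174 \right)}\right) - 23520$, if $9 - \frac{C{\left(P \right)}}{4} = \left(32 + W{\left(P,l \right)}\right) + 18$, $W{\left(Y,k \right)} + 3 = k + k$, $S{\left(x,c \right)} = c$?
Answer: $-23798$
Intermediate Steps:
$l = -6$ ($l = 6 \left(-1\right)^{3} = 6 \left(-1\right) = -6$)
$W{\left(Y,k \right)} = -3 + 2 k$ ($W{\left(Y,k \right)} = -3 + \left(k + k\right) = -3 + 2 k$)
$C{\left(P \right)} = -104$ ($C{\left(P \right)} = 36 - 4 \left(\left(32 + \left(-3 + 2 \left(-6\right)\right)\right) + 18\right) = 36 - 4 \left(\left(32 - 15\right) + 18\right) = 36 - 4 \left(17 + 18\right) = 36 - 140 = -104$)
$\left(C{\left(-23 \right)} + S{\left(33,-174 \right)}\right) - 23520 = \left(-104 - 174\right) - 23520 = -278 - 23520 = -23798$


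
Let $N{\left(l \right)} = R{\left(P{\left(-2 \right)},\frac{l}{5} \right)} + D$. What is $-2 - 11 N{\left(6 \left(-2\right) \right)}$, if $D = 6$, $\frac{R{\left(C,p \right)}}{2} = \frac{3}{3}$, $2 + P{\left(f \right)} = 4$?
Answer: $-90$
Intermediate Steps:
$P{\left(f \right)} = 2$ ($P{\left(f \right)} = -2 + 4 = 2$)
$R{\left(C,p \right)} = 2$ ($R{\left(C,p \right)} = 2 \cdot \frac{3}{3} = 2 \cdot 3 \cdot \frac{1}{3} = 2 \cdot 1 = 2$)
$N{\left(l \right)} = 8$ ($N{\left(l \right)} = 2 + 6 = 8$)
$-2 - 11 N{\left(6 \left(-2\right) \right)} = -2 - 88 = -90$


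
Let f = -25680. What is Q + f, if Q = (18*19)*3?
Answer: -24654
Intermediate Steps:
Q = 1026 (Q = 342*3 = 1026)
Q + f = 1026 - 25680 = -24654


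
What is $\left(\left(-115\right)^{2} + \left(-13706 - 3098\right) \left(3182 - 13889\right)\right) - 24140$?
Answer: $179909513$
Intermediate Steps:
$\left(\left(-115\right)^{2} + \left(-13706 - 3098\right) \left(3182 - 13889\right)\right) - 24140 = \left(13225 - -179920428\right) - 24140 = \left(13225 + 179920428\right) - 24140 = 179933653 - 24140 = 179909513$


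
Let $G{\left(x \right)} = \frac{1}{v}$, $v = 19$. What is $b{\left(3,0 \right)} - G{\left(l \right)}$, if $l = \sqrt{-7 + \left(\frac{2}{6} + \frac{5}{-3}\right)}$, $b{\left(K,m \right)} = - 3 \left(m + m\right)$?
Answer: $- \frac{1}{19} \approx -0.052632$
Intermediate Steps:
$b{\left(K,m \right)} = - 6 m$ ($b{\left(K,m \right)} = - 3 \cdot 2 m = - 6 m$)
$l = \frac{5 i \sqrt{3}}{3}$ ($l = \sqrt{-7 + \left(2 \cdot \frac{1}{6} + 5 \left(- \frac{1}{3}\right)\right)} = \sqrt{-7 + \left(\frac{1}{3} - \frac{5}{3}\right)} = \sqrt{-7 - \frac{4}{3}} = \sqrt{- \frac{25}{3}} = \frac{5 i \sqrt{3}}{3} \approx 2.8868 i$)
$G{\left(x \right)} = \frac{1}{19}$
$b{\left(3,0 \right)} - G{\left(l \right)} = \left(-6\right) 0 - \frac{1}{19} = 0 - \frac{1}{19} = - \frac{1}{19}$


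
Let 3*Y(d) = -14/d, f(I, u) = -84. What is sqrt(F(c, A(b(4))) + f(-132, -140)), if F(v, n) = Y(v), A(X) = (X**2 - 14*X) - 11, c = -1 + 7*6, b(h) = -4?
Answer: I*sqrt(1272558)/123 ≈ 9.1714*I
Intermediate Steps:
c = 41 (c = -1 + 42 = 41)
A(X) = -11 + X**2 - 14*X
Y(d) = -14/(3*d) (Y(d) = (-14/d)/3 = -14/(3*d))
F(v, n) = -14/(3*v)
sqrt(F(c, A(b(4))) + f(-132, -140)) = sqrt(-14/3/41 - 84) = sqrt(-14/3*1/41 - 84) = sqrt(-14/123 - 84) = sqrt(-10346/123) = I*sqrt(1272558)/123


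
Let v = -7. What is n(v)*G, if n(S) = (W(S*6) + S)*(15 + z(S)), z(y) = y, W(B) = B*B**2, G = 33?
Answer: -19561080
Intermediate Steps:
W(B) = B**3
n(S) = (15 + S)*(S + 216*S**3) (n(S) = ((S*6)**3 + S)*(15 + S) = ((6*S)**3 + S)*(15 + S) = (216*S**3 + S)*(15 + S) = (S + 216*S**3)*(15 + S) = (15 + S)*(S + 216*S**3))
n(v)*G = -7*(15 - 7 + 216*(-7)**3 + 3240*(-7)**2)*33 = -7*(15 - 7 + 216*(-343) + 3240*49)*33 = -7*(15 - 7 - 74088 + 158760)*33 = -7*84680*33 = -592760*33 = -19561080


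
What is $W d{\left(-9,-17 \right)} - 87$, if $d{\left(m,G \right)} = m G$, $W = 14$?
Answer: $2055$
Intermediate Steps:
$d{\left(m,G \right)} = G m$
$W d{\left(-9,-17 \right)} - 87 = 14 \left(\left(-17\right) \left(-9\right)\right) - 87 = 14 \cdot 153 - 87 = 2142 - 87 = 2055$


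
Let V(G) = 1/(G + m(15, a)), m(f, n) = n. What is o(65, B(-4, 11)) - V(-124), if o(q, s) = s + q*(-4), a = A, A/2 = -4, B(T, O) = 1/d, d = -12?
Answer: -17165/66 ≈ -260.08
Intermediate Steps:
B(T, O) = -1/12 (B(T, O) = 1/(-12) = -1/12)
A = -8 (A = 2*(-4) = -8)
a = -8
V(G) = 1/(-8 + G) (V(G) = 1/(G - 8) = 1/(-8 + G))
o(q, s) = s - 4*q
o(65, B(-4, 11)) - V(-124) = (-1/12 - 4*65) - 1/(-8 - 124) = (-1/12 - 260) - 1/(-132) = -3121/12 - 1*(-1/132) = -3121/12 + 1/132 = -17165/66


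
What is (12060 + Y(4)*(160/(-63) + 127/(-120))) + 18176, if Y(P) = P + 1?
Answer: 15229877/504 ≈ 30218.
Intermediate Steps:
Y(P) = 1 + P
(12060 + Y(4)*(160/(-63) + 127/(-120))) + 18176 = (12060 + (1 + 4)*(160/(-63) + 127/(-120))) + 18176 = (12060 + 5*(160*(-1/63) + 127*(-1/120))) + 18176 = (12060 + 5*(-160/63 - 127/120)) + 18176 = (12060 + 5*(-9067/2520)) + 18176 = (12060 - 9067/504) + 18176 = 6069173/504 + 18176 = 15229877/504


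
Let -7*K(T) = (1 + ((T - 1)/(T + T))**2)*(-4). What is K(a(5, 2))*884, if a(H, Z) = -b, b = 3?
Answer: 45968/63 ≈ 729.65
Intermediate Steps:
a(H, Z) = -3 (a(H, Z) = -1*3 = -3)
K(T) = 4/7 + (-1 + T)**2/(7*T**2) (K(T) = -(1 + ((T - 1)/(T + T))**2)*(-4)/7 = -(1 + ((-1 + T)/((2*T)))**2)*(-4)/7 = -(1 + ((-1 + T)*(1/(2*T)))**2)*(-4)/7 = -(1 + ((-1 + T)/(2*T))**2)*(-4)/7 = -(1 + (-1 + T)**2/(4*T**2))*(-4)/7 = -(-4 - (-1 + T)**2/T**2)/7 = 4/7 + (-1 + T)**2/(7*T**2))
K(a(5, 2))*884 = (4/7 + (1/7)*(-1 - 3)**2/(-3)**2)*884 = (4/7 + (1/7)*(1/9)*(-4)**2)*884 = (4/7 + (1/7)*(1/9)*16)*884 = (4/7 + 16/63)*884 = (52/63)*884 = 45968/63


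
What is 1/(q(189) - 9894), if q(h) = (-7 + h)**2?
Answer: 1/23230 ≈ 4.3048e-5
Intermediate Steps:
1/(q(189) - 9894) = 1/((-7 + 189)**2 - 9894) = 1/(182**2 - 9894) = 1/(33124 - 9894) = 1/23230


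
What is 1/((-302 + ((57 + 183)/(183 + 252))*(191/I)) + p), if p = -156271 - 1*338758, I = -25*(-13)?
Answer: -9425/4668491619 ≈ -2.0189e-6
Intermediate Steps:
I = 325
p = -495029 (p = -156271 - 338758 = -495029)
1/((-302 + ((57 + 183)/(183 + 252))*(191/I)) + p) = 1/((-302 + ((57 + 183)/(183 + 252))*(191/325)) - 495029) = 1/((-302 + (240/435)*(191*(1/325))) - 495029) = 1/((-302 + (240*(1/435))*(191/325)) - 495029) = 1/((-302 + (16/29)*(191/325)) - 495029) = 1/((-302 + 3056/9425) - 495029) = 1/(-2843294/9425 - 495029) = 1/(-4668491619/9425) = -9425/4668491619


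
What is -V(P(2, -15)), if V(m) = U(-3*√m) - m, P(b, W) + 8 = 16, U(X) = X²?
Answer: -64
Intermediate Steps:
P(b, W) = 8 (P(b, W) = -8 + 16 = 8)
V(m) = 8*m (V(m) = (-3*√m)² - m = 9*m - m = 8*m)
-V(P(2, -15)) = -8*8 = -1*64 = -64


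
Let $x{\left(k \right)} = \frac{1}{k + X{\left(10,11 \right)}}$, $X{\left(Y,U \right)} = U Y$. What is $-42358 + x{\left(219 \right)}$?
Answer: $- \frac{13935781}{329} \approx -42358.0$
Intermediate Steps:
$x{\left(k \right)} = \frac{1}{110 + k}$ ($x{\left(k \right)} = \frac{1}{k + 11 \cdot 10} = \frac{1}{k + 110} = \frac{1}{110 + k}$)
$-42358 + x{\left(219 \right)} = -42358 + \frac{1}{110 + 219} = -42358 + \frac{1}{329} = - \frac{13935781}{329}$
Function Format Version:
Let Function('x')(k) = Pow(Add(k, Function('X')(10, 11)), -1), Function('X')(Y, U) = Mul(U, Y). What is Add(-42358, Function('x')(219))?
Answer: Rational(-13935781, 329) ≈ -42358.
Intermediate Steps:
Function('x')(k) = Pow(Add(110, k), -1) (Function('x')(k) = Pow(Add(k, Mul(11, 10)), -1) = Pow(Add(k, 110), -1) = Pow(Add(110, k), -1))
Add(-42358, Function('x')(219)) = Add(-42358, Pow(Add(110, 219), -1)) = Add(-42358, Pow(329, -1)) = Add(-42358, Rational(1, 329)) = Rational(-13935781, 329)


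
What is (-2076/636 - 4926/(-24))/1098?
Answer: 42821/232776 ≈ 0.18396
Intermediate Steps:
(-2076/636 - 4926/(-24))/1098 = (-2076*1/636 - 4926*(-1/24))*(1/1098) = (-173/53 + 821/4)*(1/1098) = (42821/212)*(1/1098) = 42821/232776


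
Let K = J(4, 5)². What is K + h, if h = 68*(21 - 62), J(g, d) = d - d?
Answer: -2788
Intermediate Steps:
J(g, d) = 0
K = 0 (K = 0² = 0)
h = -2788 (h = 68*(-41) = -2788)
K + h = 0 - 2788 = -2788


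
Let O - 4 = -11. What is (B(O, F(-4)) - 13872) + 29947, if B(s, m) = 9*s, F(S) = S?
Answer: 16012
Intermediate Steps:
O = -7 (O = 4 - 11 = -7)
(B(O, F(-4)) - 13872) + 29947 = (9*(-7) - 13872) + 29947 = (-63 - 13872) + 29947 = -13935 + 29947 = 16012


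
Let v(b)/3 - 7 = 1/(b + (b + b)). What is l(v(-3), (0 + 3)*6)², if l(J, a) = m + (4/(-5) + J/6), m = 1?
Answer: 26896/2025 ≈ 13.282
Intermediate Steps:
v(b) = 21 + 1/b (v(b) = 21 + 3/(b + (b + b)) = 21 + 3/(b + 2*b) = 21 + 3/((3*b)) = 21 + 3*(1/(3*b)) = 21 + 1/b)
l(J, a) = ⅕ + J/6 (l(J, a) = 1 + (4/(-5) + J/6) = 1 + (4*(-⅕) + J*(⅙)) = 1 + (-⅘ + J/6) = ⅕ + J/6)
l(v(-3), (0 + 3)*6)² = (⅕ + (21 + 1/(-3))/6)² = (⅕ + (21 - ⅓)/6)² = (⅕ + (⅙)*(62/3))² = (⅕ + 31/9)² = (164/45)² = 26896/2025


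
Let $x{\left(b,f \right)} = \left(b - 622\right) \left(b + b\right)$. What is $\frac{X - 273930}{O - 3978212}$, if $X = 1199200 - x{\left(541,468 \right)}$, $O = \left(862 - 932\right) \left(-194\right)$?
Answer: $- \frac{126614}{495579} \approx -0.25549$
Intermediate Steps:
$O = 13580$ ($O = \left(-70\right) \left(-194\right) = 13580$)
$x{\left(b,f \right)} = 2 b \left(-622 + b\right)$ ($x{\left(b,f \right)} = \left(-622 + b\right) 2 b = 2 b \left(-622 + b\right)$)
$X = 1286842$ ($X = 1199200 - 2 \cdot 541 \left(-622 + 541\right) = 1199200 - 2 \cdot 541 \left(-81\right) = 1199200 - -87642 = 1199200 + 87642 = 1286842$)
$\frac{X - 273930}{O - 3978212} = \frac{1286842 - 273930}{13580 - 3978212} = \frac{1286842 - 273930}{-3964632} = 1012912 \left(- \frac{1}{3964632}\right) = - \frac{126614}{495579}$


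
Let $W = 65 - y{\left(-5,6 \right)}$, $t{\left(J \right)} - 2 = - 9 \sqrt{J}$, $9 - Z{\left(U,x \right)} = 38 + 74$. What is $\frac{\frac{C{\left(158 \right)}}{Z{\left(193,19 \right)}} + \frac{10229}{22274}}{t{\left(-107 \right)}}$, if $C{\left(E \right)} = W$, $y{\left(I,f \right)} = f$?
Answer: $- \frac{260579}{9946599481} - \frac{2345211 i \sqrt{107}}{19893198962} \approx -2.6198 \cdot 10^{-5} - 0.0012195 i$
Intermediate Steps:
$Z{\left(U,x \right)} = -103$ ($Z{\left(U,x \right)} = 9 - \left(38 + 74\right) = 9 - 112 = -103$)
$t{\left(J \right)} = 2 - 9 \sqrt{J}$
$W = 59$ ($W = 65 - 6 = 59$)
$C{\left(E \right)} = 59$
$\frac{\frac{C{\left(158 \right)}}{Z{\left(193,19 \right)}} + \frac{10229}{22274}}{t{\left(-107 \right)}} = \frac{\frac{59}{-103} + \frac{10229}{22274}}{2 - 9 \sqrt{-107}} = \frac{59 \left(- \frac{1}{103}\right) + 10229 \cdot \frac{1}{22274}}{2 - 9 i \sqrt{107}} = \frac{- \frac{59}{103} + \frac{10229}{22274}}{2 - 9 i \sqrt{107}} = - \frac{260579}{2294222 \left(2 - 9 i \sqrt{107}\right)}$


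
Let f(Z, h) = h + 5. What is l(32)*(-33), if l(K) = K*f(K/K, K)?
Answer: -39072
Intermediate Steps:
f(Z, h) = 5 + h
l(K) = K*(5 + K)
l(32)*(-33) = (32*(5 + 32))*(-33) = (32*37)*(-33) = 1184*(-33) = -39072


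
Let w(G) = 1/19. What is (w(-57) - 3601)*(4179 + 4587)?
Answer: -599752188/19 ≈ -3.1566e+7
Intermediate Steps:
w(G) = 1/19
(w(-57) - 3601)*(4179 + 4587) = (1/19 - 3601)*(4179 + 4587) = -68418/19*8766 = -599752188/19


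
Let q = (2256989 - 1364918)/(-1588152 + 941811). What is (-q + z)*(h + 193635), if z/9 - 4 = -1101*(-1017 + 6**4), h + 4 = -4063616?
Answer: 2305036954338769980/215447 ≈ 1.0699e+13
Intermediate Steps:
h = -4063620 (h = -4 - 4063616 = -4063620)
z = -2764575 (z = 36 + 9*(-1101*(-1017 + 6**4)) = 36 + 9*(-1101*(-1017 + 1296)) = 36 + 9*(-1101*279) = 36 + 9*(-307179) = 36 - 2764611 = -2764575)
q = -297357/215447 (q = 892071/(-646341) = 892071*(-1/646341) = -297357/215447 ≈ -1.3802)
(-q + z)*(h + 193635) = (-1*(-297357/215447) - 2764575)*(-4063620 + 193635) = (297357/215447 - 2764575)*(-3869985) = -595619092668/215447*(-3869985) = 2305036954338769980/215447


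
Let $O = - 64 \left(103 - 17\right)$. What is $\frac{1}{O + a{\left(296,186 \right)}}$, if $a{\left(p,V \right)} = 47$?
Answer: $- \frac{1}{5457} \approx -0.00018325$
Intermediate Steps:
$O = -5504$ ($O = \left(-64\right) 86 = -5504$)
$\frac{1}{O + a{\left(296,186 \right)}} = \frac{1}{-5504 + 47} = \frac{1}{-5457} = - \frac{1}{5457}$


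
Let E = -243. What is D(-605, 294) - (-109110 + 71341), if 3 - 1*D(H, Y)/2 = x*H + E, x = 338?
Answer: 447241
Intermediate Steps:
D(H, Y) = 492 - 676*H (D(H, Y) = 6 - 2*(338*H - 243) = 6 - 2*(-243 + 338*H) = 6 + (486 - 676*H) = 492 - 676*H)
D(-605, 294) - (-109110 + 71341) = (492 - 676*(-605)) - (-109110 + 71341) = (492 + 408980) - 1*(-37769) = 409472 + 37769 = 447241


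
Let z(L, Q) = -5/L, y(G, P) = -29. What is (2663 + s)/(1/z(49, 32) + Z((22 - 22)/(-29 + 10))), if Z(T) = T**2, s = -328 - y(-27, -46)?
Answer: -11820/49 ≈ -241.22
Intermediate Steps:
s = -299 (s = -328 - 1*(-29) = -328 + 29 = -299)
(2663 + s)/(1/z(49, 32) + Z((22 - 22)/(-29 + 10))) = (2663 - 299)/(1/(-5/49) + ((22 - 22)/(-29 + 10))**2) = 2364/(1/(-5*1/49) + (0/(-19))**2) = 2364/(1/(-5/49) + (0*(-1/19))**2) = 2364/(-49/5 + 0**2) = 2364/(-49/5 + 0) = 2364/(-49/5) = 2364*(-5/49) = -11820/49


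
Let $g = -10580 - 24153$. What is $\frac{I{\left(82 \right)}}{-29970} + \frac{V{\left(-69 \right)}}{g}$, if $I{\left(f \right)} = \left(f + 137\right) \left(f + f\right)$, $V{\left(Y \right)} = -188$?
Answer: $- \frac{4403674}{3691305} \approx -1.193$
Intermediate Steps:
$g = -34733$ ($g = -10580 - 24153 = -34733$)
$I{\left(f \right)} = 2 f \left(137 + f\right)$ ($I{\left(f \right)} = \left(137 + f\right) 2 f = 2 f \left(137 + f\right)$)
$\frac{I{\left(82 \right)}}{-29970} + \frac{V{\left(-69 \right)}}{g} = \frac{2 \cdot 82 \left(137 + 82\right)}{-29970} - \frac{188}{-34733} = 2 \cdot 82 \cdot 219 \left(- \frac{1}{29970}\right) - - \frac{4}{739} = 35916 \left(- \frac{1}{29970}\right) + \frac{4}{739} = - \frac{5986}{4995} + \frac{4}{739} = - \frac{4403674}{3691305}$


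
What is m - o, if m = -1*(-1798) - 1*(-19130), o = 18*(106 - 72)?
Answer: 20316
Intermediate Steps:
o = 612 (o = 18*34 = 612)
m = 20928 (m = 1798 + 19130 = 20928)
m - o = 20928 - 1*612 = 20928 - 612 = 20316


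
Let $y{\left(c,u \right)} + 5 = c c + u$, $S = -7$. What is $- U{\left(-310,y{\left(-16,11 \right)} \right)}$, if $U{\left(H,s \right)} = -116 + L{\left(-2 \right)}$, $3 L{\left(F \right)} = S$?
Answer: $\frac{355}{3} \approx 118.33$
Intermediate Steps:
$L{\left(F \right)} = - \frac{7}{3}$ ($L{\left(F \right)} = \frac{1}{3} \left(-7\right) = - \frac{7}{3}$)
$y{\left(c,u \right)} = -5 + u + c^{2}$ ($y{\left(c,u \right)} = -5 + \left(c c + u\right) = -5 + \left(c^{2} + u\right) = -5 + \left(u + c^{2}\right) = -5 + u + c^{2}$)
$U{\left(H,s \right)} = - \frac{355}{3}$ ($U{\left(H,s \right)} = -116 - \frac{7}{3} = - \frac{355}{3}$)
$- U{\left(-310,y{\left(-16,11 \right)} \right)} = \left(-1\right) \left(- \frac{355}{3}\right) = \frac{355}{3}$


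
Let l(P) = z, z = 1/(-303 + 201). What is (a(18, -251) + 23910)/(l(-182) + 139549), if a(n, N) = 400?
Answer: 2479620/14233997 ≈ 0.17420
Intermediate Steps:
z = -1/102 (z = 1/(-102) = -1/102 ≈ -0.0098039)
l(P) = -1/102
(a(18, -251) + 23910)/(l(-182) + 139549) = (400 + 23910)/(-1/102 + 139549) = 24310/(14233997/102) = 24310*(102/14233997) = 2479620/14233997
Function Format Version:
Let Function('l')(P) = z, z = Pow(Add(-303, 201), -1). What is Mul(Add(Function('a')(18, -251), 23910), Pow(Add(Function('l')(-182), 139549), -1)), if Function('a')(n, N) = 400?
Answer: Rational(2479620, 14233997) ≈ 0.17420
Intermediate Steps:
z = Rational(-1, 102) (z = Pow(-102, -1) = Rational(-1, 102) ≈ -0.0098039)
Function('l')(P) = Rational(-1, 102)
Mul(Add(Function('a')(18, -251), 23910), Pow(Add(Function('l')(-182), 139549), -1)) = Mul(Add(400, 23910), Pow(Add(Rational(-1, 102), 139549), -1)) = Mul(24310, Pow(Rational(14233997, 102), -1)) = Mul(24310, Rational(102, 14233997)) = Rational(2479620, 14233997)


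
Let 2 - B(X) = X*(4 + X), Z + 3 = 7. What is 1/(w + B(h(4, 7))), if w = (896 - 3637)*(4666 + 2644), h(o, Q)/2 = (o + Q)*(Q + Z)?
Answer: -1/20096240 ≈ -4.9761e-8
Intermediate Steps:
Z = 4 (Z = -3 + 7 = 4)
h(o, Q) = 2*(4 + Q)*(Q + o) (h(o, Q) = 2*((o + Q)*(Q + 4)) = 2*((Q + o)*(4 + Q)) = 2*((4 + Q)*(Q + o)) = 2*(4 + Q)*(Q + o))
B(X) = 2 - X*(4 + X)
w = -20036710 (w = -2741*7310 = -20036710)
1/(w + B(h(4, 7))) = 1/(-20036710 + (2 - (2*7**2 + 8*7 + 8*4 + 2*7*4)**2 - 4*(2*7**2 + 8*7 + 8*4 + 2*7*4))) = 1/(-20036710 + (2 - (2*49 + 56 + 32 + 56)**2 - 4*(2*49 + 56 + 32 + 56))) = 1/(-20036710 + (2 - (98 + 56 + 32 + 56)**2 - 4*(98 + 56 + 32 + 56))) = 1/(-20036710 + (2 - 1*242**2 - 4*242)) = 1/(-20036710 + (2 - 1*58564 - 968)) = 1/(-20036710 + (2 - 58564 - 968)) = 1/(-20036710 - 59530) = 1/(-20096240) = -1/20096240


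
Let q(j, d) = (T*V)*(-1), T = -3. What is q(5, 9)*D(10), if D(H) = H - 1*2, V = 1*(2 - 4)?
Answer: -48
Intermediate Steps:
V = -2 (V = 1*(-2) = -2)
D(H) = -2 + H (D(H) = H - 2 = -2 + H)
q(j, d) = -6 (q(j, d) = -3*(-2)*(-1) = 6*(-1) = -6)
q(5, 9)*D(10) = -6*(-2 + 10) = -6*8 = -48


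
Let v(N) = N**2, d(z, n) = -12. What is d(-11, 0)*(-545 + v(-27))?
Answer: -2208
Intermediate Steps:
d(-11, 0)*(-545 + v(-27)) = -12*(-545 + (-27)**2) = -12*(-545 + 729) = -12*184 = -2208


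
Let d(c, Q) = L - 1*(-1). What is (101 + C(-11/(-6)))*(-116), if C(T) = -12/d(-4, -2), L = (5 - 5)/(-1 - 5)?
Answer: -10324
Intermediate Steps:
L = 0 (L = 0/(-6) = 0*(-⅙) = 0)
d(c, Q) = 1 (d(c, Q) = 0 - 1*(-1) = 0 + 1 = 1)
C(T) = -12 (C(T) = -12/1 = -12*1 = -12)
(101 + C(-11/(-6)))*(-116) = (101 - 12)*(-116) = 89*(-116) = -10324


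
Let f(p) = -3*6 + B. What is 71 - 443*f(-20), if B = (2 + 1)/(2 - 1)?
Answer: 6716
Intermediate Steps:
B = 3 (B = 3/1 = 3*1 = 3)
f(p) = -15 (f(p) = -3*6 + 3 = -18 + 3 = -15)
71 - 443*f(-20) = 71 - 443*(-15) = 71 + 6645 = 6716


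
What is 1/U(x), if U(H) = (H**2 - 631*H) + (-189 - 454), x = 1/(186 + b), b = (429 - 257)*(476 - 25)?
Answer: -6046306564/3887824185949 ≈ -0.0015552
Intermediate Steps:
b = 77572 (b = 172*451 = 77572)
x = 1/77758 (x = 1/(186 + 77572) = 1/77758 ≈ 1.2860e-5)
U(H) = -643 + H**2 - 631*H (U(H) = (H**2 - 631*H) - 643 = -643 + H**2 - 631*H)
1/U(x) = 1/(-643 + (1/77758)**2 - 631*1/77758) = 1/(-643 + 1/6046306564 - 631/77758) = 1/(-3887824185949/6046306564) = -6046306564/3887824185949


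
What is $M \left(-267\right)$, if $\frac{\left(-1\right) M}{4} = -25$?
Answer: $-26700$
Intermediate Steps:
$M = 100$ ($M = \left(-4\right) \left(-25\right) = 100$)
$M \left(-267\right) = 100 \left(-267\right) = -26700$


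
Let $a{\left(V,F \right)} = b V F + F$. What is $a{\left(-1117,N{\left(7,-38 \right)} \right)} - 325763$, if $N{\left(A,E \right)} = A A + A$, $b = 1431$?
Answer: $-89837619$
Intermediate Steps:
$N{\left(A,E \right)} = A + A^{2}$ ($N{\left(A,E \right)} = A^{2} + A = A + A^{2}$)
$a{\left(V,F \right)} = F + 1431 F V$ ($a{\left(V,F \right)} = 1431 V F + F = 1431 F V + F = F + 1431 F V$)
$a{\left(-1117,N{\left(7,-38 \right)} \right)} - 325763 = 7 \left(1 + 7\right) \left(1 + 1431 \left(-1117\right)\right) - 325763 = 7 \cdot 8 \left(1 - 1598427\right) - 325763 = 56 \left(-1598426\right) - 325763 = -89511856 - 325763 = -89837619$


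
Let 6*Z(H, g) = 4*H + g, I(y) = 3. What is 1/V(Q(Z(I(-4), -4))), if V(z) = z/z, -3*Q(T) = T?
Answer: 1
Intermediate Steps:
Z(H, g) = g/6 + 2*H/3 (Z(H, g) = (4*H + g)/6 = (g + 4*H)/6 = g/6 + 2*H/3)
Q(T) = -T/3
V(z) = 1
1/V(Q(Z(I(-4), -4))) = 1/1 = 1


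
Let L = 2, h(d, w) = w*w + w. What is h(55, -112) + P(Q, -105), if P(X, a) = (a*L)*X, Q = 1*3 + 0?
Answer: 11802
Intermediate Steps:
h(d, w) = w + w² (h(d, w) = w² + w = w + w²)
Q = 3 (Q = 3 + 0 = 3)
P(X, a) = 2*X*a (P(X, a) = (a*2)*X = (2*a)*X = 2*X*a)
h(55, -112) + P(Q, -105) = -112*(1 - 112) + 2*3*(-105) = -112*(-111) - 630 = 12432 - 630 = 11802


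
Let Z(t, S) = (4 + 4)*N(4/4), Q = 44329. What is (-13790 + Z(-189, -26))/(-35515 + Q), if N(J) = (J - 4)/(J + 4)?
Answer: -34487/22035 ≈ -1.5651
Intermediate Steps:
N(J) = (-4 + J)/(4 + J)
Z(t, S) = -24/5 (Z(t, S) = (4 + 4)*((-4 + 4/4)/(4 + 4/4)) = 8*((-4 + 4*(1/4))/(4 + 4*(1/4))) = 8*((-4 + 1)/(4 + 1)) = 8*(-3/5) = -24/5)
(-13790 + Z(-189, -26))/(-35515 + Q) = (-13790 - 24/5)/(-35515 + 44329) = -68974/5/8814 = -68974/5*1/8814 = -34487/22035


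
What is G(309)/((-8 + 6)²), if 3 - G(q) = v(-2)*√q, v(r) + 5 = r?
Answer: ¾ + 7*√309/4 ≈ 31.512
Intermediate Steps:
v(r) = -5 + r
G(q) = 3 + 7*√q (G(q) = 3 - (-5 - 2)*√q = 3 - (-7)*√q = 3 + 7*√q)
G(309)/((-8 + 6)²) = (3 + 7*√309)/((-8 + 6)²) = (3 + 7*√309)/((-2)²) = (3 + 7*√309)/4 = (3 + 7*√309)*(¼) = ¾ + 7*√309/4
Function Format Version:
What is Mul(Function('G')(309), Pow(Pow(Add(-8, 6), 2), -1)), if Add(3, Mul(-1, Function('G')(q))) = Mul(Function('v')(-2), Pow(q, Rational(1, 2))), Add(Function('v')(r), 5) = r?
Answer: Add(Rational(3, 4), Mul(Rational(7, 4), Pow(309, Rational(1, 2)))) ≈ 31.512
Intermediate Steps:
Function('v')(r) = Add(-5, r)
Function('G')(q) = Add(3, Mul(7, Pow(q, Rational(1, 2)))) (Function('G')(q) = Add(3, Mul(-1, Mul(Add(-5, -2), Pow(q, Rational(1, 2))))) = Add(3, Mul(-1, Mul(-7, Pow(q, Rational(1, 2))))) = Add(3, Mul(7, Pow(q, Rational(1, 2)))))
Mul(Function('G')(309), Pow(Pow(Add(-8, 6), 2), -1)) = Mul(Add(3, Mul(7, Pow(309, Rational(1, 2)))), Pow(Pow(Add(-8, 6), 2), -1)) = Mul(Add(3, Mul(7, Pow(309, Rational(1, 2)))), Pow(Pow(-2, 2), -1)) = Mul(Add(3, Mul(7, Pow(309, Rational(1, 2)))), Pow(4, -1)) = Mul(Add(3, Mul(7, Pow(309, Rational(1, 2)))), Rational(1, 4)) = Add(Rational(3, 4), Mul(Rational(7, 4), Pow(309, Rational(1, 2))))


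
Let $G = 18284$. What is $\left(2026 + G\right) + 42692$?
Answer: $63002$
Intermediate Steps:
$\left(2026 + G\right) + 42692 = \left(2026 + 18284\right) + 42692 = 20310 + 42692 = 63002$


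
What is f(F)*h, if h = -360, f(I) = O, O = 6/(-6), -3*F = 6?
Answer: 360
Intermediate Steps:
F = -2 (F = -1/3*6 = -2)
O = -1 (O = 6*(-1/6) = -1)
f(I) = -1
f(F)*h = -1*(-360) = 360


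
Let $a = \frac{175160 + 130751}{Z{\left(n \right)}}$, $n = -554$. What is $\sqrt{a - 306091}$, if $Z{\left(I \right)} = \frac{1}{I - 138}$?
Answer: $3 i \sqrt{23555167} \approx 14560.0 i$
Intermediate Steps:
$Z{\left(I \right)} = \frac{1}{-138 + I}$
$a = -211690412$ ($a = \frac{175160 + 130751}{\frac{1}{-138 - 554}} = \frac{305911}{\frac{1}{-692}} = \frac{305911}{- \frac{1}{692}} = 305911 \left(-692\right) = -211690412$)
$\sqrt{a - 306091} = \sqrt{-211690412 - 306091} = \sqrt{-211996503} = 3 i \sqrt{23555167}$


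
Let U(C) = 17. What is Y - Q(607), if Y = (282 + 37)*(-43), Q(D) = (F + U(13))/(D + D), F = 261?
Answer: -8326358/607 ≈ -13717.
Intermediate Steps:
Q(D) = 139/D (Q(D) = (261 + 17)/(D + D) = 278/((2*D)) = 278*(1/(2*D)) = 139/D)
Y = -13717 (Y = 319*(-43) = -13717)
Y - Q(607) = -13717 - 139/607 = -8326358/607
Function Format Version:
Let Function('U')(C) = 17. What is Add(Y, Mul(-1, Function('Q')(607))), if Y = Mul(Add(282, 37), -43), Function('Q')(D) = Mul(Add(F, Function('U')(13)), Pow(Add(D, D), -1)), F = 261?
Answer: Rational(-8326358, 607) ≈ -13717.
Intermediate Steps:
Function('Q')(D) = Mul(139, Pow(D, -1)) (Function('Q')(D) = Mul(Add(261, 17), Pow(Add(D, D), -1)) = Mul(278, Pow(Mul(2, D), -1)) = Mul(278, Mul(Rational(1, 2), Pow(D, -1))) = Mul(139, Pow(D, -1)))
Y = -13717 (Y = Mul(319, -43) = -13717)
Add(Y, Mul(-1, Function('Q')(607))) = Add(-13717, Mul(-1, Mul(139, Pow(607, -1)))) = Add(-13717, Mul(-1, Mul(139, Rational(1, 607)))) = Add(-13717, Mul(-1, Rational(139, 607))) = Add(-13717, Rational(-139, 607)) = Rational(-8326358, 607)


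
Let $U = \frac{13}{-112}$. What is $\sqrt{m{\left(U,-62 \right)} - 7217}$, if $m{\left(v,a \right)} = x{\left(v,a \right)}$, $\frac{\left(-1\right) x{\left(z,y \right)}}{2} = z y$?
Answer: $\frac{i \sqrt{1417353}}{14} \approx 85.038 i$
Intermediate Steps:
$x{\left(z,y \right)} = - 2 y z$ ($x{\left(z,y \right)} = - 2 z y = - 2 y z$)
$U = - \frac{13}{112}$ ($U = 13 \left(- \frac{1}{112}\right) = - \frac{13}{112} \approx -0.11607$)
$m{\left(v,a \right)} = - 2 a v$
$\sqrt{m{\left(U,-62 \right)} - 7217} = \sqrt{\left(-2\right) \left(-62\right) \left(- \frac{13}{112}\right) - 7217} = \sqrt{- \frac{403}{28} - 7217} = \sqrt{- \frac{202479}{28}} = \frac{i \sqrt{1417353}}{14}$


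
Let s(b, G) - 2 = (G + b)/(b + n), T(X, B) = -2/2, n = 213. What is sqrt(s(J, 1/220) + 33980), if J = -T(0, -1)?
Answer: sqrt(18830502632370)/23540 ≈ 184.34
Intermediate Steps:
T(X, B) = -1 (T(X, B) = -2*1/2 = -1)
J = 1 (J = -1*(-1) = 1)
s(b, G) = 2 + (G + b)/(213 + b) (s(b, G) = 2 + (G + b)/(b + 213) = 2 + (G + b)/(213 + b))
sqrt(s(J, 1/220) + 33980) = sqrt((426 + 1/220 + 3*1)/(213 + 1) + 33980) = sqrt((426 + 1/220 + 3)/214 + 33980) = sqrt((1/214)*(94381/220) + 33980) = sqrt(94381/47080 + 33980) = sqrt(1599872781/47080) = sqrt(18830502632370)/23540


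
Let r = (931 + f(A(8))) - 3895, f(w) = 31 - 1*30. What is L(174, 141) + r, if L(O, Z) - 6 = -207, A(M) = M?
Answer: -3164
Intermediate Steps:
f(w) = 1 (f(w) = 31 - 30 = 1)
L(O, Z) = -201 (L(O, Z) = 6 - 207 = -201)
r = -2963 (r = (931 + 1) - 3895 = 932 - 3895 = -2963)
L(174, 141) + r = -201 - 2963 = -3164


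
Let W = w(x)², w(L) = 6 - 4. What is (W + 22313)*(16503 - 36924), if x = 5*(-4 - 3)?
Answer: -455735457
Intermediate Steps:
x = -35 (x = 5*(-7) = -35)
w(L) = 2
W = 4 (W = 2² = 4)
(W + 22313)*(16503 - 36924) = (4 + 22313)*(16503 - 36924) = 22317*(-20421) = -455735457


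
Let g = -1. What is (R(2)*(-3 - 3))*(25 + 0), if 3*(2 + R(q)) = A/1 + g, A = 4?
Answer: 150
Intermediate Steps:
R(q) = -1 (R(q) = -2 + (4/1 - 1)/3 = -2 + (4*1 - 1)/3 = -2 + (4 - 1)/3 = -2 + (⅓)*3 = -2 + 1 = -1)
(R(2)*(-3 - 3))*(25 + 0) = (-(-3 - 3))*(25 + 0) = -1*(-6)*25 = 6*25 = 150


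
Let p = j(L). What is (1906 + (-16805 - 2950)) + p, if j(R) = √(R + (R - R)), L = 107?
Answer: -17849 + √107 ≈ -17839.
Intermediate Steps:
j(R) = √R (j(R) = √(R + 0) = √R)
p = √107 ≈ 10.344
(1906 + (-16805 - 2950)) + p = (1906 + (-16805 - 2950)) + √107 = (1906 - 19755) + √107 = -17849 + √107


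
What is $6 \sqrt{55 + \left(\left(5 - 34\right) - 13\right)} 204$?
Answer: $1224 \sqrt{13} \approx 4413.2$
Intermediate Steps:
$6 \sqrt{55 + \left(\left(5 - 34\right) - 13\right)} 204 = 6 \sqrt{55 - 42} \cdot 204 = 6 \sqrt{13} \cdot 204 = 1224 \sqrt{13}$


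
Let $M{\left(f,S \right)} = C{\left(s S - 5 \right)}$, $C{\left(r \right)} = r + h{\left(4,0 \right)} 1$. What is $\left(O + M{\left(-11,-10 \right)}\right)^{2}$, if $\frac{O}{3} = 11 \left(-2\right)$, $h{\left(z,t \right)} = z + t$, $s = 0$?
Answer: $4489$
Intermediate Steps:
$h{\left(z,t \right)} = t + z$
$C{\left(r \right)} = 4 + r$ ($C{\left(r \right)} = r + \left(0 + 4\right) 1 = r + 4 \cdot 1 = r + 4 = 4 + r$)
$M{\left(f,S \right)} = -1$ ($M{\left(f,S \right)} = 4 - \left(5 + 0 S\right) = 4 + \left(0 - 5\right) = 4 - 5 = -1$)
$O = -66$ ($O = 3 \cdot 11 \left(-2\right) = 3 \left(-22\right) = -66$)
$\left(O + M{\left(-11,-10 \right)}\right)^{2} = \left(-66 - 1\right)^{2} = \left(-67\right)^{2} = 4489$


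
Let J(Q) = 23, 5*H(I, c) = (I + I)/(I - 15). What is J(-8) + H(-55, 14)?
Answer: 816/35 ≈ 23.314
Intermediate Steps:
H(I, c) = 2*I/(5*(-15 + I)) (H(I, c) = ((I + I)/(I - 15))/5 = ((2*I)/(-15 + I))/5 = (2*I/(-15 + I))/5 = 2*I/(5*(-15 + I)))
J(-8) + H(-55, 14) = 23 + (⅖)*(-55)/(-15 - 55) = 23 + (⅖)*(-55)/(-70) = 23 + (⅖)*(-55)*(-1/70) = 23 + 11/35 = 816/35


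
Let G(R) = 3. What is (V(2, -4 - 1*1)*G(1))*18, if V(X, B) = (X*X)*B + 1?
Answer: -1026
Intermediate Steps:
V(X, B) = 1 + B*X² (V(X, B) = X²*B + 1 = B*X² + 1 = 1 + B*X²)
(V(2, -4 - 1*1)*G(1))*18 = ((1 + (-4 - 1*1)*2²)*3)*18 = ((1 + (-4 - 1)*4)*3)*18 = ((1 - 5*4)*3)*18 = ((1 - 20)*3)*18 = -19*3*18 = -57*18 = -1026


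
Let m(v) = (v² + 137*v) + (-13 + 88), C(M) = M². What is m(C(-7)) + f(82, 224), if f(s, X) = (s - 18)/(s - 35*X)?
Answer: 35644099/3879 ≈ 9189.0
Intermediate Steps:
f(s, X) = (-18 + s)/(s - 35*X)
m(v) = 75 + v² + 137*v (m(v) = (v² + 137*v) + 75 = 75 + v² + 137*v)
m(C(-7)) + f(82, 224) = (75 + ((-7)²)² + 137*(-7)²) + (18 - 1*82)/(-1*82 + 35*224) = (75 + 49² + 137*49) + (18 - 82)/(-82 + 7840) = (75 + 2401 + 6713) - 64/7758 = 9189 + (1/7758)*(-64) = 9189 - 32/3879 = 35644099/3879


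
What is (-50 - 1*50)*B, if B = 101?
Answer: -10100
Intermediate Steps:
(-50 - 1*50)*B = (-50 - 1*50)*101 = (-50 - 50)*101 = -100*101 = -10100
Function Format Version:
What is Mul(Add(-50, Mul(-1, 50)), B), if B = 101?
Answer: -10100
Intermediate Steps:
Mul(Add(-50, Mul(-1, 50)), B) = Mul(Add(-50, Mul(-1, 50)), 101) = Mul(Add(-50, -50), 101) = Mul(-100, 101) = -10100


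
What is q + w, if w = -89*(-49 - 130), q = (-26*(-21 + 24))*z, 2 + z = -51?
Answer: 20065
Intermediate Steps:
z = -53 (z = -2 - 51 = -53)
q = 4134 (q = -26*(-21 + 24)*(-53) = -26*3*(-53) = -78*(-53) = 4134)
w = 15931 (w = -89*(-179) = 15931)
q + w = 4134 + 15931 = 20065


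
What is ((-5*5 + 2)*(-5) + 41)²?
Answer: 24336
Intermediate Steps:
((-5*5 + 2)*(-5) + 41)² = ((-25 + 2)*(-5) + 41)² = (-23*(-5) + 41)² = (115 + 41)² = 156² = 24336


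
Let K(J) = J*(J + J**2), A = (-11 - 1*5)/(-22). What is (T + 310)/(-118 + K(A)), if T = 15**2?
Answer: -712085/155842 ≈ -4.5693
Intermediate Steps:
A = 8/11 (A = (-11 - 5)*(-1/22) = -16*(-1/22) = 8/11 ≈ 0.72727)
T = 225
(T + 310)/(-118 + K(A)) = (225 + 310)/(-118 + (8/11)**2*(1 + 8/11)) = 535/(-118 + (64/121)*(19/11)) = 535/(-118 + 1216/1331) = 535/(-155842/1331) = 535*(-1331/155842) = -712085/155842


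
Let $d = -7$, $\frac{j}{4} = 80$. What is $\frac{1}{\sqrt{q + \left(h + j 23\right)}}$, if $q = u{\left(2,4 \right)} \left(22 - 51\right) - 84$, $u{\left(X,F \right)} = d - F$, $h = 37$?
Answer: $\frac{\sqrt{53}}{636} \approx 0.011447$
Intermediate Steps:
$j = 320$ ($j = 4 \cdot 80 = 320$)
$u{\left(X,F \right)} = -7 - F$
$q = 235$ ($q = \left(-7 - 4\right) \left(22 - 51\right) - 84 = \left(-11\right) \left(-29\right) - 84 = 319 - 84 = 235$)
$\frac{1}{\sqrt{q + \left(h + j 23\right)}} = \frac{1}{\sqrt{235 + \left(37 + 320 \cdot 23\right)}} = \frac{1}{\sqrt{235 + \left(37 + 7360\right)}} = \frac{1}{\sqrt{235 + 7397}} = \frac{1}{\sqrt{7632}} = \frac{1}{12 \sqrt{53}} = \frac{\sqrt{53}}{636}$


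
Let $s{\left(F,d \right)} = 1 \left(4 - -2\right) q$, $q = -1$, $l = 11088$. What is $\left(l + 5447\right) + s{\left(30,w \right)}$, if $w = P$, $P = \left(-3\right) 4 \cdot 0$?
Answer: $16529$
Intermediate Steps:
$P = 0$ ($P = \left(-12\right) 0 = 0$)
$w = 0$
$s{\left(F,d \right)} = -6$ ($s{\left(F,d \right)} = 1 \left(4 - -2\right) \left(-1\right) = 1 \left(4 + 2\right) \left(-1\right) = 1 \cdot 6 \left(-1\right) = 6 \left(-1\right) = -6$)
$\left(l + 5447\right) + s{\left(30,w \right)} = \left(11088 + 5447\right) - 6 = 16535 - 6 = 16529$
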